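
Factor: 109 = 109^1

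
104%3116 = 104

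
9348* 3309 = 30932532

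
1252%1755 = 1252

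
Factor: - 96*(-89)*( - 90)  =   - 768960= - 2^6* 3^3*5^1 * 89^1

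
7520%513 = 338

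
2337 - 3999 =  - 1662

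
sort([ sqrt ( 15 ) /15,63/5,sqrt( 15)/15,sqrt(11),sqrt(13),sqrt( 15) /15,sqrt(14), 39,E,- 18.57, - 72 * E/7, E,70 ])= [ - 72* E/7, - 18.57, sqrt(15 )/15,sqrt ( 15)/15,sqrt(15 ) /15,E , E, sqrt(11),sqrt( 13),sqrt (14 ), 63/5,  39,70 ] 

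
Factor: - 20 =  - 2^2*5^1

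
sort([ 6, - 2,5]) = [ - 2,5 , 6 ] 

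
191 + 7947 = 8138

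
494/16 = 247/8  =  30.88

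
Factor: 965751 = 3^1*19^1*16943^1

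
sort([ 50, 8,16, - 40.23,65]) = [ - 40.23,  8,  16,  50, 65] 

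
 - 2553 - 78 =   -  2631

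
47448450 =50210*945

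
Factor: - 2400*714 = - 2^6*3^2*5^2*7^1*17^1 = - 1713600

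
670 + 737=1407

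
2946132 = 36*81837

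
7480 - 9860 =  - 2380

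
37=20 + 17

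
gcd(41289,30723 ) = 3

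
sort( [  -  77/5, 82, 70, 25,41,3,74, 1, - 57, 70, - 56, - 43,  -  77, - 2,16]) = [  -  77,  -  57,-56, - 43, - 77/5,-2,1, 3, 16 , 25, 41, 70, 70,74, 82]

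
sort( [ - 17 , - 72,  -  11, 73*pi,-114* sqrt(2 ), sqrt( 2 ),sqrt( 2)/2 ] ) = [ - 114*sqrt( 2 ), - 72,-17, - 11, sqrt(2) /2,sqrt( 2),73*pi ]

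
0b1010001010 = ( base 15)2D5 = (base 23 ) 156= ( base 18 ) 202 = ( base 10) 650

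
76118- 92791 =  - 16673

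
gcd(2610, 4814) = 58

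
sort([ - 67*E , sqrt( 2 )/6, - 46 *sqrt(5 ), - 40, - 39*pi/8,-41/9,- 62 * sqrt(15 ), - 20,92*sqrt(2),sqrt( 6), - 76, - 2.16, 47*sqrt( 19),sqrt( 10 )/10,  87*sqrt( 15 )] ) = [- 62 * sqrt ( 15 ), - 67*E,-46*sqrt(5 ), - 76, - 40, - 20 , - 39*pi/8,-41/9 , - 2.16, sqrt( 2 )/6, sqrt(10) /10,sqrt(6), 92* sqrt( 2), 47*sqrt(19), 87*sqrt(15 )] 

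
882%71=30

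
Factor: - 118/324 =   -  2^(-1 )*  3^(-4 ) * 59^1 =- 59/162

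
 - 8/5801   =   - 1+ 5793/5801  =  - 0.00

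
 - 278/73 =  - 278/73 = -3.81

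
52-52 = 0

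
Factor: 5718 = 2^1*3^1*953^1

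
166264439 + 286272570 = 452537009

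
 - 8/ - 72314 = 4/36157 = 0.00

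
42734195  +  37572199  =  80306394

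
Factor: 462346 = 2^1*19^1*23^3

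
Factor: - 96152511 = -3^1 * 7^1 * 13^1*97^1*3631^1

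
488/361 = 488/361=1.35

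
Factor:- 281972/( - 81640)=449/130 = 2^(  -  1 ) * 5^( -1)*13^( - 1 )* 449^1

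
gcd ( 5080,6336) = 8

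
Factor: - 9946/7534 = - 3767^( - 1) * 4973^1 = -4973/3767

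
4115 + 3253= 7368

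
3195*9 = 28755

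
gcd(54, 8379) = 9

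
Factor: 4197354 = 2^1*3^1*7^1* 37^2*73^1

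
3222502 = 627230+2595272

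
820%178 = 108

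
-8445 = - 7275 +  - 1170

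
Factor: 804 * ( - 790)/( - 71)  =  2^3*3^1*5^1*67^1*71^( - 1)*79^1=635160/71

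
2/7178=1/3589   =  0.00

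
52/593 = 52/593 =0.09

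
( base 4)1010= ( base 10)68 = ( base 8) 104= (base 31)26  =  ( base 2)1000100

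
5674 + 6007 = 11681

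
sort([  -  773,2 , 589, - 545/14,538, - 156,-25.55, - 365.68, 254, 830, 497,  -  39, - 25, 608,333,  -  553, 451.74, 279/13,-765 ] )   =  [ - 773, - 765, - 553, - 365.68, - 156,-39,-545/14,  -  25.55,  -  25,  2,279/13 , 254, 333,  451.74, 497,538, 589, 608, 830]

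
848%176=144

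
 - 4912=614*(-8)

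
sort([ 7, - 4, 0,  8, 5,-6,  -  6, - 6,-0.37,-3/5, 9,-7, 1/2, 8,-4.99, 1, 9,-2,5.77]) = [-7,-6, - 6, - 6, - 4.99,  -  4,-2,-3/5, - 0.37, 0, 1/2, 1,5, 5.77, 7,8, 8,9 , 9]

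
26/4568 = 13/2284 = 0.01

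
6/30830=3/15415=0.00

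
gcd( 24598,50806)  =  14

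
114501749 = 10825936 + 103675813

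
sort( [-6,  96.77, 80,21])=[-6, 21 , 80 , 96.77 ] 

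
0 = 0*216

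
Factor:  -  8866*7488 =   -  66388608 = -2^7 * 3^2 * 11^1*13^2*31^1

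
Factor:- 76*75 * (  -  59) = 336300 = 2^2*3^1*5^2*19^1*59^1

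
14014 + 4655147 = 4669161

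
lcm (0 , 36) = 0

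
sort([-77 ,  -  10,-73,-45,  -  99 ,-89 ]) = [ - 99,-89 , - 77 , - 73,  -  45, - 10] 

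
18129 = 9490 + 8639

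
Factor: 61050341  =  11^1 * 281^1*19751^1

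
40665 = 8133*5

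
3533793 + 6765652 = 10299445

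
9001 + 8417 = 17418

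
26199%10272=5655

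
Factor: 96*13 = 2^5*3^1*13^1=1248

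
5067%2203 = 661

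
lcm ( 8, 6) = 24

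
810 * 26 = 21060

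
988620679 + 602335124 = 1590955803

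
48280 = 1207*40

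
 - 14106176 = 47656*( - 296 )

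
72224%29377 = 13470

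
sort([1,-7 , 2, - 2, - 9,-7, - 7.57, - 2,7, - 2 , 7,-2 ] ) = [ - 9,-7.57, - 7, - 7,-2,  -  2, - 2, - 2 , 1,2,7,7 ] 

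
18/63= 2/7= 0.29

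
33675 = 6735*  5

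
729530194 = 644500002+85030192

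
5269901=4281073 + 988828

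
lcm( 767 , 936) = 55224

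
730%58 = 34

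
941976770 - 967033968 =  - 25057198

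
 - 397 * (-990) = 393030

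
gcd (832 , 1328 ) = 16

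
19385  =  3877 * 5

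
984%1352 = 984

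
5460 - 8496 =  - 3036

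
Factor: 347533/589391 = 11^( - 2 )*4871^(-1) * 347533^1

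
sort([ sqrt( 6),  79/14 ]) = [sqrt(6 ),79/14 ] 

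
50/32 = 1+9/16 = 1.56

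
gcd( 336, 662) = 2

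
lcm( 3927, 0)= 0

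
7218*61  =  440298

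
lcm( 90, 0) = 0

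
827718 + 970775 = 1798493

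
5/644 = 5/644= 0.01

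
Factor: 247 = 13^1*19^1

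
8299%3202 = 1895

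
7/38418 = 7/38418 = 0.00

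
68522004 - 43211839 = 25310165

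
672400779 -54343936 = 618056843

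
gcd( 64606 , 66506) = 2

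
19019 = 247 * 77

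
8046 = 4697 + 3349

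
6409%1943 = 580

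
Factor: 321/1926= 1/6 = 2^(- 1 )*3^( - 1) 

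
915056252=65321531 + 849734721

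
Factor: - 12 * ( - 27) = 2^2*3^4=324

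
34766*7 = 243362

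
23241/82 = 23241/82 = 283.43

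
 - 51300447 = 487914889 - 539215336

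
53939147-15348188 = 38590959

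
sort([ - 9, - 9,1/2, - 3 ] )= [ - 9, - 9, - 3,1/2]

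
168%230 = 168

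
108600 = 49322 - - 59278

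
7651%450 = 1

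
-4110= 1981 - 6091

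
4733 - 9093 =  -  4360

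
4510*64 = 288640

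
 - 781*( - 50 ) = 39050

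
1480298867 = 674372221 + 805926646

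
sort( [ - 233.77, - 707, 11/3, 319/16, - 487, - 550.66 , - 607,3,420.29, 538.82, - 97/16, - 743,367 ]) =[ - 743, - 707, - 607,  -  550.66, - 487, - 233.77,-97/16,3, 11/3,319/16 , 367,420.29,538.82]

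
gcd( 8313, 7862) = 1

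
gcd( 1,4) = 1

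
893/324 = 2  +  245/324 = 2.76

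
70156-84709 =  - 14553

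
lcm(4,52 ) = 52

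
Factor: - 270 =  - 2^1*3^3*5^1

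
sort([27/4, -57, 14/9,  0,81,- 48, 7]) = [ - 57,-48, 0 , 14/9, 27/4,  7, 81]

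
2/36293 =2/36293 = 0.00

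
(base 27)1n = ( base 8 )62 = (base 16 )32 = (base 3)1212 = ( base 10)50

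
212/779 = 212/779  =  0.27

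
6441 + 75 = 6516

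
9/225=1/25 = 0.04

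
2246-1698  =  548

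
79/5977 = 79/5977 =0.01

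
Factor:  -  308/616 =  - 1/2 = -2^(-1 ) 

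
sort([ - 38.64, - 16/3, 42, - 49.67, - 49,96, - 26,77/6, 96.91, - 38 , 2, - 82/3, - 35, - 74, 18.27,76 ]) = [ - 74 , - 49.67, - 49, - 38.64, - 38, - 35,-82/3, - 26,-16/3,2 , 77/6, 18.27,42,  76, 96 , 96.91]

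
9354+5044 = 14398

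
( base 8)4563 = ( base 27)38g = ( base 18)787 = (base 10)2419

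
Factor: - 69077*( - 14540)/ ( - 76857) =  - 2^2*3^(- 1)*5^1 * 11^ ( - 1)*17^( - 1) * 67^1*137^( - 1)*727^1 * 1031^1 = - 1004379580/76857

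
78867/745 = 78867/745 = 105.86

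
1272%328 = 288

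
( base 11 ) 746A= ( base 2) 10011010010101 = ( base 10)9877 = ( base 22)K8L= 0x2695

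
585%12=9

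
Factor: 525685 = 5^1*105137^1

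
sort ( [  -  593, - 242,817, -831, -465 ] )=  [ - 831,-593,  -  465, - 242, 817] 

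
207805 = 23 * 9035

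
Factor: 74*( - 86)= - 2^2*37^1*43^1  =  -6364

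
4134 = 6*689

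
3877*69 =267513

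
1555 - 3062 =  - 1507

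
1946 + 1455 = 3401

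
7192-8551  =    -  1359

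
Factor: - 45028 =-2^2*11257^1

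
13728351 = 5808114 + 7920237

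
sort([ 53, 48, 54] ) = [48, 53, 54]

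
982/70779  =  982/70779 = 0.01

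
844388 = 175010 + 669378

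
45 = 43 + 2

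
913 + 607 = 1520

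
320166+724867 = 1045033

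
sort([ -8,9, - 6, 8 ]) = [ - 8, - 6, 8 , 9] 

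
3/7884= 1/2628 = 0.00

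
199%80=39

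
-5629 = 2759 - 8388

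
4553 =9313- 4760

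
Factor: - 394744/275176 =  -  7^2*11^( - 1)*19^1 * 59^(-1)=- 931/649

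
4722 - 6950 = -2228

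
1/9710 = 1/9710=0.00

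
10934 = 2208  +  8726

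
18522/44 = 420 + 21/22  =  420.95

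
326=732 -406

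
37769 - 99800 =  - 62031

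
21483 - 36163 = -14680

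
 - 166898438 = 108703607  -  275602045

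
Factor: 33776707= 1249^1*27043^1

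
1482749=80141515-78658766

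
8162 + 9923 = 18085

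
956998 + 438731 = 1395729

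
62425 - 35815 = 26610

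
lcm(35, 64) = 2240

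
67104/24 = 2796 = 2796.00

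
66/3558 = 11/593 = 0.02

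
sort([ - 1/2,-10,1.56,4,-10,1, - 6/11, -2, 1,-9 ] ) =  [ - 10, - 10 ,- 9,  -  2, - 6/11,-1/2, 1, 1,1.56,4]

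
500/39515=100/7903 = 0.01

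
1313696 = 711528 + 602168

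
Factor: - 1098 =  - 2^1*3^2 * 61^1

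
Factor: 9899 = 19^1*521^1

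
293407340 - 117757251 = 175650089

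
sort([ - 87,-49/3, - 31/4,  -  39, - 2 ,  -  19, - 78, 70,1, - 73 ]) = [  -  87, - 78,  -  73,-39 , - 19 ,  -  49/3, - 31/4, - 2, 1, 70] 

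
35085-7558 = 27527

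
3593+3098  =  6691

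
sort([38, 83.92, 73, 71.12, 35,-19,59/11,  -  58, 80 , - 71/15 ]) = [ - 58,-19, - 71/15,59/11,  35 , 38, 71.12, 73, 80, 83.92 ] 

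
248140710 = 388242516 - 140101806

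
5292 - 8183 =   -  2891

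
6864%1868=1260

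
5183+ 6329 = 11512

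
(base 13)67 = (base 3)10011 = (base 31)2n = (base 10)85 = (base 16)55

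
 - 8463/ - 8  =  1057+7/8 =1057.88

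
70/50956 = 35/25478=   0.00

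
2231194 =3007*742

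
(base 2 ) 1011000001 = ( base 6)3133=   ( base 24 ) 159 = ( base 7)2025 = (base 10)705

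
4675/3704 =4675/3704 = 1.26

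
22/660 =1/30 =0.03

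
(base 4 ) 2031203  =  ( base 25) EC9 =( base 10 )9059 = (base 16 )2363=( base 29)AMB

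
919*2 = 1838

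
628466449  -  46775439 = 581691010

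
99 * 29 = 2871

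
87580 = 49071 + 38509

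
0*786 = 0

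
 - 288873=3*( - 96291)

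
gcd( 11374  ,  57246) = 94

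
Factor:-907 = - 907^1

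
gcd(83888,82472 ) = 8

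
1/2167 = 1/2167 =0.00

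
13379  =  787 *17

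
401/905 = 401/905 = 0.44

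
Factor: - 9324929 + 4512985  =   - 4811944=- 2^3 * 31^1*19403^1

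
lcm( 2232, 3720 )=11160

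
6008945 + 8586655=14595600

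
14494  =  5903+8591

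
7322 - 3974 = 3348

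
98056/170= 576 + 4/5=576.80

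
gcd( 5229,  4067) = 581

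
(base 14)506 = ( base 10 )986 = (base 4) 33122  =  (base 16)3da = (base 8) 1732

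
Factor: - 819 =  - 3^2*7^1*13^1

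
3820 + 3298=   7118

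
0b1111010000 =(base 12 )694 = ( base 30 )12g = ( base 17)367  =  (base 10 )976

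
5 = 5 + 0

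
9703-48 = 9655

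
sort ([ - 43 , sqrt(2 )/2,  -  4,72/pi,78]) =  [- 43, - 4 , sqrt(2) /2, 72/pi, 78]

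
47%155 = 47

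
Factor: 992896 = 2^7*7757^1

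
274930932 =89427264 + 185503668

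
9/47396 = 9/47396= 0.00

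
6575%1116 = 995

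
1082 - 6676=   -  5594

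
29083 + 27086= 56169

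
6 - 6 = 0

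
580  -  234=346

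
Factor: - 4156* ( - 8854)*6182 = 2^4*11^1*  19^1*233^1 * 281^1* 1039^1 = 227480438768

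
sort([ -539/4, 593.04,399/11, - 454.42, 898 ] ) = [-454.42,  -  539/4 , 399/11, 593.04, 898] 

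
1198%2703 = 1198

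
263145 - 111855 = 151290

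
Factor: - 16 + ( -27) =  - 43^1 = - 43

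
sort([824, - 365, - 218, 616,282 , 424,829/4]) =[ - 365,-218, 829/4,282,  424, 616,824] 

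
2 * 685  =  1370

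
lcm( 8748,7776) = 69984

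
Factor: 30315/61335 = 43/87 = 3^(-1)*29^( - 1)*43^1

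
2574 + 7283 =9857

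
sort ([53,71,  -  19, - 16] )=[ - 19  , - 16,53,71] 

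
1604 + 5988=7592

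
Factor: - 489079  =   - 19^1*25741^1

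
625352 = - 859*( - 728) 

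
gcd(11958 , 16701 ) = 3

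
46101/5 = 46101/5=9220.20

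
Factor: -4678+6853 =3^1*5^2 * 29^1 = 2175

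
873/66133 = 873/66133 = 0.01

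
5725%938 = 97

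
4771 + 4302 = 9073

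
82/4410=41/2205 = 0.02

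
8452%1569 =607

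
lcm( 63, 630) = 630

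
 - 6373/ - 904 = 7 + 45/904=7.05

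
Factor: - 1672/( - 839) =2^3*11^1*19^1*839^( - 1 ) 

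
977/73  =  977/73= 13.38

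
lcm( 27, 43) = 1161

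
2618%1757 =861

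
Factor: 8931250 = 2^1*  5^5 * 1429^1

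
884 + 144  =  1028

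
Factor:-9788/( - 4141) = 2^2*41^( - 1 ) * 101^( - 1 )*2447^1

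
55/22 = 2 + 1/2 = 2.50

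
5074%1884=1306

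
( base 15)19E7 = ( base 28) 74H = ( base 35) 4KH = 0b1010111110001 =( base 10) 5617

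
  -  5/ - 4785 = 1/957  =  0.00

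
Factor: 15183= 3^2*7^1 * 241^1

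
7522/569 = 13 + 125/569 =13.22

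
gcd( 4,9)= 1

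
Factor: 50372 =2^2*7^2*257^1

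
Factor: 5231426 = 2^1*29^1 * 90197^1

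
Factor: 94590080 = 2^7*5^1*13^1*11369^1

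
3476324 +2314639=5790963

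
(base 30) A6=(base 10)306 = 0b100110010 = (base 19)g2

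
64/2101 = 64/2101   =  0.03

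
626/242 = 313/121= 2.59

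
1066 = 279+787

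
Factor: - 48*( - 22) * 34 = 2^6*3^1*11^1*17^1 = 35904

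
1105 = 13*85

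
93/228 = 31/76 = 0.41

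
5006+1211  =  6217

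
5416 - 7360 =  - 1944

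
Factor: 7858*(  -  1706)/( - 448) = 2^( - 4 )*7^( - 1) * 853^1*3929^1 = 3351437/112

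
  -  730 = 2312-3042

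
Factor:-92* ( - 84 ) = 7728  =  2^4*3^1*7^1*23^1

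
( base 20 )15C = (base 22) 116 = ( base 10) 512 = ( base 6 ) 2212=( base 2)1000000000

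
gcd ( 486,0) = 486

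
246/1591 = 246/1591 = 0.15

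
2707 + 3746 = 6453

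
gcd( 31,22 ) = 1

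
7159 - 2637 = 4522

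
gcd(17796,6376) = 4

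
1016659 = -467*(-2177 )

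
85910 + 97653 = 183563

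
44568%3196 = 3020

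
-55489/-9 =55489/9=6165.44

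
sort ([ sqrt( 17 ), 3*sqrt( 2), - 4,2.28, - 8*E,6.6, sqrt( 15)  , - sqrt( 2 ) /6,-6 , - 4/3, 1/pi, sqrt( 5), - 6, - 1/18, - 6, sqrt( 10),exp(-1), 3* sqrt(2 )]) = [ - 8*E  ,  -  6 , - 6 , - 6 ,-4, - 4/3 , - sqrt( 2)/6, - 1/18 , 1/pi,exp( - 1 ),sqrt( 5),2.28, sqrt(  10), sqrt( 15 ),  sqrt(17),3*sqrt( 2) , 3* sqrt( 2),6.6]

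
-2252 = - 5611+3359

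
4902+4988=9890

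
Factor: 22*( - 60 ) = -1320= - 2^3*3^1*5^1*11^1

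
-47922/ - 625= 47922/625 = 76.68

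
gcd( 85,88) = 1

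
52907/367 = 144+59/367 = 144.16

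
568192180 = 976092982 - 407900802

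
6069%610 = 579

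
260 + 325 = 585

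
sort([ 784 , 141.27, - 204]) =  [ - 204,141.27,784]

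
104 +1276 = 1380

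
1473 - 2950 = - 1477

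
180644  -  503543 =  - 322899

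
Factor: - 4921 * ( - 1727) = 7^1*11^1*19^1*37^1 *157^1 = 8498567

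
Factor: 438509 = 29^1 * 15121^1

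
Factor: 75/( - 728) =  - 2^( - 3)*3^1*5^2*7^(  -  1 ) * 13^( - 1)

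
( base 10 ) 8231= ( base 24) E6N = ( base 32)817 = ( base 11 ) 6203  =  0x2027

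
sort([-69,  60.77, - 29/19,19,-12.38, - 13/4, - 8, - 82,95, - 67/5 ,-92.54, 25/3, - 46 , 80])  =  [ - 92.54, - 82,-69,-46, - 67/5,-12.38 ,-8,-13/4, - 29/19, 25/3,19, 60.77 , 80,95]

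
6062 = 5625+437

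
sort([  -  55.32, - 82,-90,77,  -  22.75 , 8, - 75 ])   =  [  -  90,  -  82 , - 75,- 55.32, - 22.75, 8,77]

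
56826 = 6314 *9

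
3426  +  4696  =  8122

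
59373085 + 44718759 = 104091844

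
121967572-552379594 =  - 430412022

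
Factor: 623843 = 11^1 * 56713^1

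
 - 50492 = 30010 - 80502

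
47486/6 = 7914 + 1/3 = 7914.33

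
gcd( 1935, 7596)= 9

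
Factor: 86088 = 2^3*3^1*17^1*211^1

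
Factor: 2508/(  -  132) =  - 19 = - 19^1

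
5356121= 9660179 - 4304058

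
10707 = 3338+7369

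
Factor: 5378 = 2^1*2689^1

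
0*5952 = 0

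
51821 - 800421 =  - 748600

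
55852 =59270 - 3418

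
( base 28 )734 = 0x15c8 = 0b1010111001000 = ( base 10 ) 5576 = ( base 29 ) 6I8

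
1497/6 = 249+1/2 = 249.50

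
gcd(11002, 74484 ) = 2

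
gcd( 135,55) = 5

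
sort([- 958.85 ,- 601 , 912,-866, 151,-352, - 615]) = [ - 958.85,-866,-615, - 601,-352,151,912]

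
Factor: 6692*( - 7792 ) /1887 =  - 2^6*3^( - 1)*7^1*17^( - 1)*37^( - 1)*239^1*487^1 = - 52144064/1887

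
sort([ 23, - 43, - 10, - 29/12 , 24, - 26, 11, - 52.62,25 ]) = [ - 52.62, - 43 , - 26,  -  10, - 29/12,11, 23,24,25]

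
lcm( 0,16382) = 0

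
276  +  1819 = 2095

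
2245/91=24 + 61/91 = 24.67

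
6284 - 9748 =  - 3464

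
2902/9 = 322 + 4/9 = 322.44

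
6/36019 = 6/36019  =  0.00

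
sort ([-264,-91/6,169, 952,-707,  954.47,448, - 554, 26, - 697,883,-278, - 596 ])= [-707,-697,-596, - 554,-278, - 264, - 91/6,26,169 , 448, 883,952,954.47 ] 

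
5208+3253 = 8461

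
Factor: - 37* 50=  - 1850 = - 2^1*5^2 * 37^1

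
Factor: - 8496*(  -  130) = 1104480 = 2^5*3^2*5^1*13^1*59^1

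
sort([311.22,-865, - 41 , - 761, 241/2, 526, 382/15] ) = [ - 865, - 761, - 41, 382/15, 241/2 , 311.22,526 ]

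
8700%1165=545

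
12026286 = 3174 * 3789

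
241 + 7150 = 7391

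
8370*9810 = 82109700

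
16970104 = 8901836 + 8068268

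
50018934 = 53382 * 937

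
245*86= 21070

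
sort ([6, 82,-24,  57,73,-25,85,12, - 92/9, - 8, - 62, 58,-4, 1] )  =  [ - 62,-25,-24,- 92/9,  -  8, - 4, 1 , 6,12,57,58,73,82,85 ] 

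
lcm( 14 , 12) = 84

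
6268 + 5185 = 11453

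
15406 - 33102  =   - 17696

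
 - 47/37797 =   -  47/37797 =- 0.00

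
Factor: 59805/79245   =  443^1*587^( - 1)  =  443/587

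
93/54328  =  93/54328=0.00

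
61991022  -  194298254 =-132307232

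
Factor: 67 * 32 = 2144 = 2^5 * 67^1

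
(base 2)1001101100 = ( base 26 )NM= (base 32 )jc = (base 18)1G8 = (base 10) 620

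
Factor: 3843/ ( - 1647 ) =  - 7/3 = - 3^( -1 )*7^1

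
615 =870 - 255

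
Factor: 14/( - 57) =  - 2^1*3^( - 1)*7^1 *19^(  -  1)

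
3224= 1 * 3224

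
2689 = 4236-1547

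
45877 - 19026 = 26851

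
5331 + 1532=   6863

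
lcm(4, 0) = 0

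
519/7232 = 519/7232= 0.07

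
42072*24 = 1009728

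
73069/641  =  113+636/641 = 113.99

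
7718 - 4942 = 2776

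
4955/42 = 4955/42 = 117.98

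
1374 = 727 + 647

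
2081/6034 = 2081/6034 = 0.34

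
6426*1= 6426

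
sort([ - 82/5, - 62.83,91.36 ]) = [ - 62.83 , - 82/5, 91.36]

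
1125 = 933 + 192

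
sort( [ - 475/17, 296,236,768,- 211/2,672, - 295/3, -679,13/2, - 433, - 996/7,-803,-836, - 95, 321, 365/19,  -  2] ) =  [ - 836,-803, - 679,-433, - 996/7, - 211/2, - 295/3,- 95, - 475/17 , - 2,13/2,365/19,236,296,321,672 , 768 ]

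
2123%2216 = 2123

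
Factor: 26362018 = 2^1*47^1* 107^1*2621^1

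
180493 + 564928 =745421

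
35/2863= 5/409 = 0.01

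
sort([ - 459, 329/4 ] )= [ - 459, 329/4] 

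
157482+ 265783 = 423265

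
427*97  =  41419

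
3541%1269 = 1003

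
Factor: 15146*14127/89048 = 106983771/44524 = 2^ ( - 2)*3^1* 17^1*277^1*7573^1 * 11131^(-1)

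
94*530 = 49820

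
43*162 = 6966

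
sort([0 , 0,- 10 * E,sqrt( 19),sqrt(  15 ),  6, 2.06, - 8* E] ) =[-10 * E, - 8*E, 0,0, 2.06,sqrt ( 15),sqrt( 19),6]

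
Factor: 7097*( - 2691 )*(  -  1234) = 2^1*3^2 * 13^1 * 23^1 * 47^1*151^1 * 617^1 = 23566965318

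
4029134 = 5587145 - 1558011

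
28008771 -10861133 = 17147638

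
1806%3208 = 1806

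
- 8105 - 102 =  - 8207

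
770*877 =675290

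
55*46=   2530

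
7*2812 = 19684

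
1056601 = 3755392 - 2698791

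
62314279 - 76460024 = -14145745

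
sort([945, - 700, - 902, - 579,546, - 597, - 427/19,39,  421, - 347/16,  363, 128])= [-902, - 700, - 597,  -  579, - 427/19, - 347/16,39, 128,363,421, 546, 945 ] 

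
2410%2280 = 130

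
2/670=1/335 = 0.00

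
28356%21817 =6539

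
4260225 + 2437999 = 6698224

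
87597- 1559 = 86038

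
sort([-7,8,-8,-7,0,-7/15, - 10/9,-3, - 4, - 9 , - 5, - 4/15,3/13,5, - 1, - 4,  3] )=[ - 9,-8,-7,-7, - 5, - 4, - 4, - 3,-10/9, - 1,-7/15, - 4/15, 0,3/13,3,5,8 ] 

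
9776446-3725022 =6051424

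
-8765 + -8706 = - 17471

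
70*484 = 33880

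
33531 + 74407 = 107938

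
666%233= 200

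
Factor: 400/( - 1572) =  -2^2*3^( - 1)*5^2*131^( - 1) = -100/393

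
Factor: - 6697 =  - 37^1*181^1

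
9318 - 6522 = 2796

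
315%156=3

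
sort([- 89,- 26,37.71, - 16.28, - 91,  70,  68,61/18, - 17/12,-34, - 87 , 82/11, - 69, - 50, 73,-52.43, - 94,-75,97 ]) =[-94, - 91,-89, - 87, - 75, - 69, - 52.43 ,  -  50,-34,  -  26, - 16.28, - 17/12 , 61/18,82/11, 37.71, 68, 70,  73, 97 ]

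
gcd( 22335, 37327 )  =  1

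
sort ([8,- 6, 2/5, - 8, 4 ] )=[-8,-6, 2/5,4,8 ] 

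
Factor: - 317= - 317^1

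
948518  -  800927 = 147591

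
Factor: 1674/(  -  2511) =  - 2/3 = -2^1*3^(  -  1)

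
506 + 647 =1153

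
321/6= 107/2 =53.50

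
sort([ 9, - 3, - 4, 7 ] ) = [ - 4, - 3, 7, 9]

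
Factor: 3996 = 2^2*3^3*37^1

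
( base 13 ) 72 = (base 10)93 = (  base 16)5d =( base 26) 3F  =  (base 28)39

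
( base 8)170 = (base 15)80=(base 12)a0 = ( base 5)440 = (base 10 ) 120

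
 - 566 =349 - 915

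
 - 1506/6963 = -502/2321 = - 0.22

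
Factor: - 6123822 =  - 2^1*3^1*359^1*2843^1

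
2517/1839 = 839/613  =  1.37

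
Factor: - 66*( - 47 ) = 3102 = 2^1*3^1*11^1*47^1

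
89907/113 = 89907/113 = 795.64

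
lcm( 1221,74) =2442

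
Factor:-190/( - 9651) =2^1*3^( -1)*5^1 * 19^1*3217^ ( - 1)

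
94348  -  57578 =36770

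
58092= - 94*( - 618)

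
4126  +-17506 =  - 13380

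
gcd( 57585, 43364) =1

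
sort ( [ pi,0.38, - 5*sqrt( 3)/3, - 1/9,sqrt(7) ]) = [ - 5*sqrt(3) /3 , - 1/9, 0.38,sqrt(7), pi ] 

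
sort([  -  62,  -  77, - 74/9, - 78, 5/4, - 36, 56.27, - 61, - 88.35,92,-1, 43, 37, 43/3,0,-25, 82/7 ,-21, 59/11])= [ -88.35,  -  78,-77, - 62, - 61, - 36,-25,  -  21, - 74/9, - 1, 0, 5/4, 59/11, 82/7 , 43/3, 37, 43, 56.27,92]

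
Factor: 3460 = 2^2*5^1*173^1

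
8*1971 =15768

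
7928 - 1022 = 6906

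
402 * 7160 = 2878320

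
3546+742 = 4288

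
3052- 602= 2450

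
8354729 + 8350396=16705125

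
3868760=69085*56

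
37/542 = 37/542 = 0.07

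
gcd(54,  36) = 18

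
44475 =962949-918474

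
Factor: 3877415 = 5^1*37^1*20959^1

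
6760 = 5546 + 1214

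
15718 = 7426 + 8292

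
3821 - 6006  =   - 2185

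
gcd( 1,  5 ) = 1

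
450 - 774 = -324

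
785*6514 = 5113490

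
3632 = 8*454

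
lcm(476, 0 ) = 0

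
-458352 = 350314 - 808666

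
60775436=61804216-1028780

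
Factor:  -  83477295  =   - 3^2*5^1*11^2*15331^1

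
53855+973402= 1027257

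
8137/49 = 8137/49 = 166.06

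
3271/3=1090 + 1/3= 1090.33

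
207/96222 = 69/32074 = 0.00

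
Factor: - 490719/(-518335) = 3^1*5^( - 1)* 83^( - 1 )*1249^(-1 )*163573^1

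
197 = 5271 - 5074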